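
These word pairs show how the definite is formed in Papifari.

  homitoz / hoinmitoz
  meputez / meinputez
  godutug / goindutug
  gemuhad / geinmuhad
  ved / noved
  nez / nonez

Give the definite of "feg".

gemuhad and ved both end in -d yet inflect differently (geinmuhad, noved), so the final letter is not what conditions the rule; the number of vowels is.
"feg" has 1 vowel. The stems with 1 vowel (ved → noved, nez → nonez) add the prefix no-.
The other pattern: stems with 3 vowels insert -in- after the first vowel.
So feg → nofeg.

nofeg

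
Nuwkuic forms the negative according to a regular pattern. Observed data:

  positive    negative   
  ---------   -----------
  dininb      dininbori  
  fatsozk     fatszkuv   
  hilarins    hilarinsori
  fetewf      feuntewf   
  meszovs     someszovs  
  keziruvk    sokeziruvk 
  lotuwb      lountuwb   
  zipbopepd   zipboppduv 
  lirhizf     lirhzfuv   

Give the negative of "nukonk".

nukonkori

meszovs and hilarins both end in -s yet inflect differently (someszovs, hilarinsori), so the final letter is not what conditions the rule; the second-to-last letter is.
"nukonk" has second-to-last letter 'n'. The stems whose second-to-last letter is 'n' (dininb → dininbori, hilarins → hilarinsori) add -ori.
The other patterns: stems whose second-to-last letter is 'v' add the prefix so-; stems whose second-to-last letter is 'w' insert -un- after the first vowel; stems whose second-to-last letter is 'p' or 'z' delete the last vowel and add -uv.
So nukonk → nukonkori.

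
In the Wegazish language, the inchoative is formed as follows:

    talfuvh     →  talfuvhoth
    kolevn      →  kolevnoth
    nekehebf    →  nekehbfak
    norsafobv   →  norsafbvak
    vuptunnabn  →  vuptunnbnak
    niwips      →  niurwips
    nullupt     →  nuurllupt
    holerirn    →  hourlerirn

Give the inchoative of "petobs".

petbsak

kolevn and vuptunnabn both end in -n yet inflect differently (kolevnoth, vuptunnbnak), so the final letter is not what conditions the rule; the second-to-last letter is.
"petobs" has second-to-last letter 'b'. The stems whose second-to-last letter is 'b' (nekehebf → nekehbfak, norsafobv → norsafbvak, vuptunnabn → vuptunnbnak) delete the last vowel and add -ak.
So petobs → petbsak.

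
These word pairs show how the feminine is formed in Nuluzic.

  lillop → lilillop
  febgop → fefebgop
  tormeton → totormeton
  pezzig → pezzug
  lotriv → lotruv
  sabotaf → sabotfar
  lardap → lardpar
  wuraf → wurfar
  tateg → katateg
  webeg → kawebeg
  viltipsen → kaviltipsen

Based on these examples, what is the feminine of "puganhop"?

pupuganhop

"puganhop" has last vowel 'o'. The stems whose last vowel is 'o' (lillop → lilillop, febgop → fefebgop, tormeton → totormeton) repeat the first consonant+vowel as a prefix.
The other patterns: stems whose last vowel is 'i' change the last vowel to 'u'; stems whose last vowel is 'a' delete the last vowel and add -ar; stems whose last vowel is 'e' add the prefix ka-.
So puganhop → pupuganhop.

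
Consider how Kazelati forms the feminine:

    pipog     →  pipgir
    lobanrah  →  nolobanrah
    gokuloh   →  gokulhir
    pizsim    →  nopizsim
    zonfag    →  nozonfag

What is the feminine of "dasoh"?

dashir

"dasoh" has last vowel 'o'. The stems whose last vowel is 'o' (gokuloh → gokulhir, pipog → pipgir) delete the last vowel and add -ir.
So dasoh → dashir.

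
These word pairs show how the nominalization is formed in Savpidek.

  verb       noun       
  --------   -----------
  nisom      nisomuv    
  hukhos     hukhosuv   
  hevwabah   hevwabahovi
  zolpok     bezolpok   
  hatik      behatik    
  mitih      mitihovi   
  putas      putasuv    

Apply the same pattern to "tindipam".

mitih and hatik both have last vowel 'i' yet inflect differently (mitihovi, behatik), so the last vowel is not what conditions the rule; the final letter is.
"tindipam" ends in -m. The one such stem in the data (nisom → nisomuv) adds -uv, so the same rule applies.
The other patterns: stems ending in -h add -ovi; stems ending in -k add the prefix be-.
So tindipam → tindipamuv.

tindipamuv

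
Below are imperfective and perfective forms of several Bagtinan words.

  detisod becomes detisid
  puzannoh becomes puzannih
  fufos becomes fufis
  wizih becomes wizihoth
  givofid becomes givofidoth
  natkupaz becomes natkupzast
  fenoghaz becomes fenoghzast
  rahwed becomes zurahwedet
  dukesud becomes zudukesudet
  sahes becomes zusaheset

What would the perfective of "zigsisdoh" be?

zigsisdih

puzannoh and wizih both end in -h yet inflect differently (puzannih, wizihoth), so the final letter is not what conditions the rule; the last vowel is.
"zigsisdoh" has last vowel 'o'. The stems whose last vowel is 'o' (detisod → detisid, puzannoh → puzannih, fufos → fufis) change the last vowel to 'i'.
So zigsisdoh → zigsisdih.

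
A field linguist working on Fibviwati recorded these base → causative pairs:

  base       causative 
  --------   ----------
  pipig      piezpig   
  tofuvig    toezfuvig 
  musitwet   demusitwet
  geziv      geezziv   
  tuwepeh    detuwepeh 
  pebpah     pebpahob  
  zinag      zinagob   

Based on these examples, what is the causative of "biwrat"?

biwratob

zinag and pipig both end in -g yet inflect differently (zinagob, piezpig), so the final letter is not what conditions the rule; the last vowel is.
"biwrat" has last vowel 'a'. The stems whose last vowel is 'a' (pebpah → pebpahob, zinag → zinagob) add -ob.
So biwrat → biwratob.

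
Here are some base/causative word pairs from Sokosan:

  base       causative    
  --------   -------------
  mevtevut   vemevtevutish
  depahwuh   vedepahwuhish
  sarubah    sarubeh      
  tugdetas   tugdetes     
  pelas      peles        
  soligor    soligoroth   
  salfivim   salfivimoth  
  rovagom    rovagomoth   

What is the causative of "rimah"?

rimeh

depahwuh and sarubah both end in -h yet inflect differently (vedepahwuhish, sarubeh), so the final letter is not what conditions the rule; the last vowel is.
"rimah" has last vowel 'a'. The stems whose last vowel is 'a' (sarubah → sarubeh, tugdetas → tugdetes, pelas → peles) change the last vowel to 'e'.
So rimah → rimeh.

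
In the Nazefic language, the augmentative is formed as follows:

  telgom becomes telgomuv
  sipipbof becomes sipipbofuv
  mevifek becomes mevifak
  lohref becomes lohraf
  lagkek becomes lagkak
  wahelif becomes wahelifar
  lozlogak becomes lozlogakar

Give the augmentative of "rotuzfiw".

sipipbof and lohref both end in -f yet inflect differently (sipipbofuv, lohraf), so the final letter is not what conditions the rule; the last vowel is.
"rotuzfiw" has last vowel 'i'. The one such stem in the data (wahelif → wahelifar) adds -ar, so the same rule applies.
The other patterns: stems whose last vowel is 'o' add -uv; stems whose last vowel is 'e' change the last vowel to 'a'.
So rotuzfiw → rotuzfiwar.

rotuzfiwar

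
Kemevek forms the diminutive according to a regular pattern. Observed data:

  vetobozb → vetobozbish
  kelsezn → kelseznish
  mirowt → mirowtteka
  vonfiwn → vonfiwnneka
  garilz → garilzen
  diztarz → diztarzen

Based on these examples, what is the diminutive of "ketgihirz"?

kelsezn and vonfiwn both end in -n yet inflect differently (kelseznish, vonfiwnneka), so the final letter is not what conditions the rule; the second-to-last letter is.
"ketgihirz" has second-to-last letter 'r'. The one such stem in the data (diztarz → diztarzen) adds -en, so the same rule applies.
The other patterns: stems whose second-to-last letter is 'z' add -ish; stems whose second-to-last letter is 'w' double the final consonant and add -eka.
So ketgihirz → ketgihirzen.

ketgihirzen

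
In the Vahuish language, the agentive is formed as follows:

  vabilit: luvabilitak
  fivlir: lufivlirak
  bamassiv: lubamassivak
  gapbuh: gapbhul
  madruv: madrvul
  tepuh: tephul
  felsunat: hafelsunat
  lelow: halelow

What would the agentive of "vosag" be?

havosag

bamassiv and madruv both end in -v yet inflect differently (lubamassivak, madrvul), so the final letter is not what conditions the rule; the last vowel is.
"vosag" has last vowel 'a'. The one such stem in the data (felsunat → hafelsunat) adds the prefix ha-, so the same rule applies.
So vosag → havosag.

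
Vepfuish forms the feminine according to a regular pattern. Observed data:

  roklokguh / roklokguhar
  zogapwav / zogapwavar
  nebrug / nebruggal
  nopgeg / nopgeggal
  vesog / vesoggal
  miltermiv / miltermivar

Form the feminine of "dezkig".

"dezkig" ends in -g. The stems ending in -g (nebrug → nebruggal, vesog → vesoggal, nopgeg → nopgeggal) double the final consonant and add -al.
The other pattern: stems ending in -h or -v add -ar.
So dezkig → dezkiggal.

dezkiggal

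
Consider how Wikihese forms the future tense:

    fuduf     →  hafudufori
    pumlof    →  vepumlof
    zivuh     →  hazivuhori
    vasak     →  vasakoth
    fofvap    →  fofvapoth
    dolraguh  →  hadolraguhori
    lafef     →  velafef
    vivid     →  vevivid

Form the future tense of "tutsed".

vetutsed

fuduf and pumlof both end in -f yet inflect differently (hafudufori, vepumlof), so the final letter is not what conditions the rule; the last vowel is.
"tutsed" has last vowel 'e'. The one such stem in the data (lafef → velafef) adds the prefix ve-, so the same rule applies.
The other patterns: stems whose last vowel is 'u' add ha- … -ori around the stem; stems whose last vowel is 'a' add -oth.
So tutsed → vetutsed.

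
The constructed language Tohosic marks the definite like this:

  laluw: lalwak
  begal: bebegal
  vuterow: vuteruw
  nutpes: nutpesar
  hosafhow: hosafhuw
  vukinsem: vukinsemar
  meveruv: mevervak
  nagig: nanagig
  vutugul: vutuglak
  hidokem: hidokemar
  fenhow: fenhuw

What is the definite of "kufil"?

kukufil

"kufil" has last vowel 'i'. The one such stem in the data (nagig → nanagig) repeats the first consonant+vowel as a prefix (as does begal), so the same rule applies.
The other patterns: stems whose last vowel is 'u' delete the last vowel and add -ak; stems whose last vowel is 'o' change the last vowel to 'u'; stems whose last vowel is 'e' add -ar.
So kufil → kukufil.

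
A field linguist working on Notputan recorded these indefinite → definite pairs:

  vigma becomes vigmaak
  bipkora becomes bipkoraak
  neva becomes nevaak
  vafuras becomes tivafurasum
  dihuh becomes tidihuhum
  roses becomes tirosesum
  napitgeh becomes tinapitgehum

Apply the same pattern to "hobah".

vigma and vafuras both have last vowel 'a' yet inflect differently (vigmaak, tivafurasum), so the last vowel is not what conditions the rule; whether the stem ends in a vowel or a consonant is.
"hobah" ends in a consonant. The stems ending in a consonant (vafuras → tivafurasum, dihuh → tidihuhum, roses → tirosesum) add ti- … -um around the stem.
So hobah → tihobahum.

tihobahum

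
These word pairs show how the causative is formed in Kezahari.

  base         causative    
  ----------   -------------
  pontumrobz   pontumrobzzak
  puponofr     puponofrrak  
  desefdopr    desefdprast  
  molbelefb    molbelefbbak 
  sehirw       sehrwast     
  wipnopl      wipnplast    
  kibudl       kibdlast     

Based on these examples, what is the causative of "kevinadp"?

kevindpast

puponofr and desefdopr both end in -r yet inflect differently (puponofrrak, desefdprast), so the final letter is not what conditions the rule; the second-to-last letter is.
"kevinadp" has second-to-last letter 'd'. The one such stem in the data (kibudl → kibdlast) deletes the last vowel and adds -ast (as do wipnopl, desefdopr), so the same rule applies.
So kevinadp → kevindpast.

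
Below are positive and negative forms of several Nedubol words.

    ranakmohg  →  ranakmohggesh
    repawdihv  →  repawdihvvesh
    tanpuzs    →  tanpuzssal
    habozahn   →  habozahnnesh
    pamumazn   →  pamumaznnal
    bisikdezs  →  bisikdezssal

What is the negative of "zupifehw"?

"zupifehw" has second-to-last letter 'h'. The stems whose second-to-last letter is 'h' (ranakmohg → ranakmohggesh, repawdihv → repawdihvvesh, habozahn → habozahnnesh) double the final consonant and add -esh.
The other pattern: stems whose second-to-last letter is 'z' double the final consonant and add -al.
So zupifehw → zupifehwwesh.

zupifehwwesh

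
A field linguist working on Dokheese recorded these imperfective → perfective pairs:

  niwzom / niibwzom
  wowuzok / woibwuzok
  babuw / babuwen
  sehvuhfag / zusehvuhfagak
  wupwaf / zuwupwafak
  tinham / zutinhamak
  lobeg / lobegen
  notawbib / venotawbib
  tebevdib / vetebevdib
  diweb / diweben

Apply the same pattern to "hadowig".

sehvuhfag and lobeg both end in -g yet inflect differently (zusehvuhfagak, lobegen), so the final letter is not what conditions the rule; the last vowel is.
"hadowig" has last vowel 'i'. The stems whose last vowel is 'i' (tebevdib → vetebevdib, notawbib → venotawbib) add the prefix ve-.
So hadowig → vehadowig.

vehadowig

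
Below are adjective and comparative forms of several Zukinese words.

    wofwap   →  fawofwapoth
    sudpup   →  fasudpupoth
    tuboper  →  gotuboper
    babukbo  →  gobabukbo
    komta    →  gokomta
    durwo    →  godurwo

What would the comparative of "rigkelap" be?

farigkelapoth

wofwap and komta both have last vowel 'a' yet inflect differently (fawofwapoth, gokomta), so the last vowel is not what conditions the rule; the final letter is.
"rigkelap" ends in -p. The stems ending in -p (wofwap → fawofwapoth, sudpup → fasudpupoth) add fa- … -oth around the stem.
The other pattern: stems ending in -a, -o or -r add the prefix go-.
So rigkelap → farigkelapoth.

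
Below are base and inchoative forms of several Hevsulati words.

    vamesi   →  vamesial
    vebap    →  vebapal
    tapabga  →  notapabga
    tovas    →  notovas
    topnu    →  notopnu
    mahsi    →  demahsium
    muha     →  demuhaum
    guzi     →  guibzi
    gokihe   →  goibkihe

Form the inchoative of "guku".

vamesi and mahsi both end in -i yet inflect differently (vamesial, demahsium), so the final letter is not what conditions the rule; the first letter is.
"guku" begins with g-. The stems beginning with g- (guzi → guibzi, gokihe → goibkihe) insert -ib- after the first vowel.
The other patterns: stems beginning with v- add -al; stems beginning with t- add the prefix no-; stems beginning with m- add de- … -um around the stem.
So guku → guibku.

guibku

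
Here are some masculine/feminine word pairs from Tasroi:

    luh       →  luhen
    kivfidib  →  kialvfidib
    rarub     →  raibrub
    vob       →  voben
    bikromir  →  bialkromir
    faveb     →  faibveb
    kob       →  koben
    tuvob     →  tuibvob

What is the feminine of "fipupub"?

fialpupub

"fipupub" has 3 vowels. The stems with 3 vowels (bikromir → bialkromir, kivfidib → kialvfidib) insert -al- after the first vowel.
So fipupub → fialpupub.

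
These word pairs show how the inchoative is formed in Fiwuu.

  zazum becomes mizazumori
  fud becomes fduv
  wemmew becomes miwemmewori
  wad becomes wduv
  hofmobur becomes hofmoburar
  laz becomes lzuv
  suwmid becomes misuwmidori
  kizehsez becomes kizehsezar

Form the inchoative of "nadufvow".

nadufvowar

fud and suwmid both end in -d yet inflect differently (fduv, misuwmidori), so the final letter is not what conditions the rule; the number of vowels is.
"nadufvow" has 3 vowels. The stems with 3 vowels (hofmobur → hofmoburar, kizehsez → kizehsezar) add -ar.
The other patterns: stems with 1 vowel delete the last vowel and add -uv; stems with 2 vowels add mi- … -ori around the stem.
So nadufvow → nadufvowar.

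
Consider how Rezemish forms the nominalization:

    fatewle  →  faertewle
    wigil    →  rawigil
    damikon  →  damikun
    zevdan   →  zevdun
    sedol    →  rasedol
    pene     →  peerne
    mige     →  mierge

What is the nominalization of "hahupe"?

"hahupe" ends in -e. The stems ending in -e (fatewle → faertewle, mige → mierge, pene → peerne) insert -er- after the first vowel.
So hahupe → haerhupe.

haerhupe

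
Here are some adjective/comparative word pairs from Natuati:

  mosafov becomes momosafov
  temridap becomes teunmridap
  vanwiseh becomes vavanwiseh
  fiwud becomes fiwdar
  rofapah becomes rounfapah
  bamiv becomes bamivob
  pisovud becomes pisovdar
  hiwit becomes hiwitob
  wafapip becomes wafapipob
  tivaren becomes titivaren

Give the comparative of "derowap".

"derowap" has last vowel 'a'. The stems whose last vowel is 'a' (temridap → teunmridap, rofapah → rounfapah) insert -un- after the first vowel.
The other patterns: stems whose last vowel is 'e' or 'o' repeat the first consonant+vowel as a prefix; stems whose last vowel is 'u' delete the last vowel and add -ar; stems whose last vowel is 'i' add -ob.
So derowap → deunrowap.

deunrowap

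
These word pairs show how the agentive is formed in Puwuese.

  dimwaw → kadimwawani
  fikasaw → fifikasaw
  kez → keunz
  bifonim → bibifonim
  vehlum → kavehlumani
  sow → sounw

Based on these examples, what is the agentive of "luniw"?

sow and dimwaw both end in -w yet inflect differently (sounw, kadimwawani), so the final letter is not what conditions the rule; the number of vowels is.
"luniw" has 2 vowels. The stems with 2 vowels (dimwaw → kadimwawani, vehlum → kavehlumani) add ka- … -ani around the stem.
The other patterns: stems with 1 vowel insert -un- after the first vowel; stems with 3 vowels repeat the first consonant+vowel as a prefix.
So luniw → kaluniwani.

kaluniwani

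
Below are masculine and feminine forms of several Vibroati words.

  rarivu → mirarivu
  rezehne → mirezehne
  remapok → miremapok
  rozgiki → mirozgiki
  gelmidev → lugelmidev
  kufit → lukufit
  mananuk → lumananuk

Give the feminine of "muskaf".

lumuskaf

remapok and mananuk both end in -k yet inflect differently (miremapok, lumananuk), so the final letter is not what conditions the rule; the first letter is.
"muskaf" begins with m-. The one such stem in the data (mananuk → lumananuk) adds the prefix lu-, so the same rule applies.
So muskaf → lumuskaf.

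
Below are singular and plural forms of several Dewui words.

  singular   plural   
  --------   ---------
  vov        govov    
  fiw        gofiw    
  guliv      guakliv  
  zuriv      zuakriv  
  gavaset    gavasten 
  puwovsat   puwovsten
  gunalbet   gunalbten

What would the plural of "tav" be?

gotav

vov and guliv both end in -v yet inflect differently (govov, guakliv), so the final letter is not what conditions the rule; the number of vowels is.
"tav" has 1 vowel. The stems with 1 vowel (vov → govov, fiw → gofiw) add the prefix go-.
So tav → gotav.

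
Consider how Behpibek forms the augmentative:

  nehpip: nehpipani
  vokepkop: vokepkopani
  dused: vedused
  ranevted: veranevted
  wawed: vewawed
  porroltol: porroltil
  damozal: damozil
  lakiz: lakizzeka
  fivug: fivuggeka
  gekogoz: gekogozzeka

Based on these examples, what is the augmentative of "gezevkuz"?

vokepkop and porroltol both have last vowel 'o' yet inflect differently (vokepkopani, porroltil), so the last vowel is not what conditions the rule; the final letter is.
"gezevkuz" ends in -z. The stems ending in -z (lakiz → lakizzeka, gekogoz → gekogozzeka) double the final consonant and add -eka.
So gezevkuz → gezevkuzzeka.

gezevkuzzeka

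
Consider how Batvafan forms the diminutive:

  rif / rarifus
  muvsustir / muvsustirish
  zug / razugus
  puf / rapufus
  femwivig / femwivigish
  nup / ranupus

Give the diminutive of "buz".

rabuzus

zug and femwivig both end in -g yet inflect differently (razugus, femwivigish), so the final letter is not what conditions the rule; the number of vowels is.
"buz" has 1 vowel. The stems with 1 vowel (nup → ranupus, zug → razugus, puf → rapufus) add ra- … -us around the stem.
The other pattern: stems with 3 vowels add -ish.
So buz → rabuzus.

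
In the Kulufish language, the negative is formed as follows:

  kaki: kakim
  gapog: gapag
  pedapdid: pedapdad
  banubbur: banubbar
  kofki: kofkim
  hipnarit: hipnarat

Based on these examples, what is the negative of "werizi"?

werizim

kaki and hipnarit both have last vowel 'i' yet inflect differently (kakim, hipnarat), so the last vowel is not what conditions the rule; whether the stem ends in a vowel or a consonant is.
"werizi" ends in a vowel. The stems ending in a vowel (kaki → kakim, kofki → kofkim) drop the final letter and add -im.
So werizi → werizim.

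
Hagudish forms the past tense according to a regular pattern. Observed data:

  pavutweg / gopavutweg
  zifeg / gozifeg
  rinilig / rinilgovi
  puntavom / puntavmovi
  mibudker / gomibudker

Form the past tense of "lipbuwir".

zifeg and rinilig both end in -g yet inflect differently (gozifeg, rinilgovi), so the final letter is not what conditions the rule; the last vowel is.
"lipbuwir" has last vowel 'i'. The one such stem in the data (rinilig → rinilgovi) deletes the last vowel and adds -ovi (as does puntavom), so the same rule applies.
So lipbuwir → lipbuwrovi.

lipbuwrovi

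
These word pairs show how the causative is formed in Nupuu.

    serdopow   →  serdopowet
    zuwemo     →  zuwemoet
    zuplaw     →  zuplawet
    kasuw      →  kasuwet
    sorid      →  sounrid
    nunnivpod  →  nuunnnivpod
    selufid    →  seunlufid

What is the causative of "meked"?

serdopow and nunnivpod both have last vowel 'o' yet inflect differently (serdopowet, nuunnnivpod), so the last vowel is not what conditions the rule; the final letter is.
"meked" ends in -d. The stems ending in -d (sorid → sounrid, nunnivpod → nuunnnivpod, selufid → seunlufid) insert -un- after the first vowel.
So meked → meunked.

meunked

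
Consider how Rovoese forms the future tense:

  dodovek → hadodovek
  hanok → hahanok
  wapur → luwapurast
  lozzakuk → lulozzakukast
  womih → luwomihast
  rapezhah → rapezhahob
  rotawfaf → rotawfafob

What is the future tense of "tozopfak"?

tozopfakob

womih and rapezhah both end in -h yet inflect differently (luwomihast, rapezhahob), so the final letter is not what conditions the rule; the last vowel is.
"tozopfak" has last vowel 'a'. The stems whose last vowel is 'a' (rotawfaf → rotawfafob, rapezhah → rapezhahob) add -ob.
So tozopfak → tozopfakob.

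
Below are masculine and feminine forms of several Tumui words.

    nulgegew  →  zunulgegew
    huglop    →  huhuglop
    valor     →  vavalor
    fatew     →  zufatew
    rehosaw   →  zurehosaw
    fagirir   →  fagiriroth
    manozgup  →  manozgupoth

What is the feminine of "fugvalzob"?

fufugvalzob

huglop and manozgup both end in -p yet inflect differently (huhuglop, manozgupoth), so the final letter is not what conditions the rule; the last vowel is.
"fugvalzob" has last vowel 'o'. The stems whose last vowel is 'o' (valor → vavalor, huglop → huhuglop) repeat the first consonant+vowel as a prefix.
So fugvalzob → fufugvalzob.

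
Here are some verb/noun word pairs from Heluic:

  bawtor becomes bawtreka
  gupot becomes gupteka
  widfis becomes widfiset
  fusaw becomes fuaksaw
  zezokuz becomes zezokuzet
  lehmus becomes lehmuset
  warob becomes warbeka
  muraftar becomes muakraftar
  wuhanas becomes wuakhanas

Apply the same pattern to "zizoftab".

ziakzoftab

muraftar and bawtor both end in -r yet inflect differently (muakraftar, bawtreka), so the final letter is not what conditions the rule; the last vowel is.
"zizoftab" has last vowel 'a'. The stems whose last vowel is 'a' (fusaw → fuaksaw, wuhanas → wuakhanas, muraftar → muakraftar) insert -ak- after the first vowel.
The other patterns: stems whose last vowel is 'o' delete the last vowel and add -eka; stems whose last vowel is 'i' or 'u' add -et.
So zizoftab → ziakzoftab.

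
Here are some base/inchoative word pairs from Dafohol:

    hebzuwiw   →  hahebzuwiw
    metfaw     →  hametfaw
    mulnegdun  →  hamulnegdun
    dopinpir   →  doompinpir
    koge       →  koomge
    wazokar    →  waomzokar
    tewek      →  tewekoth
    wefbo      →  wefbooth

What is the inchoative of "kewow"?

hakewow

hebzuwiw and dopinpir both have last vowel 'i' yet inflect differently (hahebzuwiw, doompinpir), so the last vowel is not what conditions the rule; the final letter is.
"kewow" ends in -w. The stems ending in -w (hebzuwiw → hahebzuwiw, metfaw → hametfaw) add the prefix ha-.
So kewow → hakewow.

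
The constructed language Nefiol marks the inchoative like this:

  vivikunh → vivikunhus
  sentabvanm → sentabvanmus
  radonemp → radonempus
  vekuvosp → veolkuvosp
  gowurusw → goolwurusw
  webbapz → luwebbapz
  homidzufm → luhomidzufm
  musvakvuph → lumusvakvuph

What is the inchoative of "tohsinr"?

radonemp and vekuvosp both end in -p yet inflect differently (radonempus, veolkuvosp), so the final letter is not what conditions the rule; the second-to-last letter is.
"tohsinr" has second-to-last letter 'n'. The stems whose second-to-last letter is 'n' (vivikunh → vivikunhus, sentabvanm → sentabvanmus) add -us.
The other patterns: stems whose second-to-last letter is 's' insert -ol- after the first vowel; stems whose second-to-last letter is 'f' or 'p' add the prefix lu-.
So tohsinr → tohsinrus.

tohsinrus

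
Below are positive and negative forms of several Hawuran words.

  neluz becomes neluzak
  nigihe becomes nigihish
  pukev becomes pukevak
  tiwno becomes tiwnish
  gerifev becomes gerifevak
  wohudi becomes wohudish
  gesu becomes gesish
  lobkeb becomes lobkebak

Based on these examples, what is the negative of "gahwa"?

nigihe and pukev both have last vowel 'e' yet inflect differently (nigihish, pukevak), so the last vowel is not what conditions the rule; whether the stem ends in a vowel or a consonant is.
"gahwa" ends in a vowel. The stems ending in a vowel (wohudi → wohudish, tiwno → tiwnish, gesu → gesish) drop the final letter and add -ish.
The other pattern: stems ending in a consonant add -ak.
So gahwa → gahwish.

gahwish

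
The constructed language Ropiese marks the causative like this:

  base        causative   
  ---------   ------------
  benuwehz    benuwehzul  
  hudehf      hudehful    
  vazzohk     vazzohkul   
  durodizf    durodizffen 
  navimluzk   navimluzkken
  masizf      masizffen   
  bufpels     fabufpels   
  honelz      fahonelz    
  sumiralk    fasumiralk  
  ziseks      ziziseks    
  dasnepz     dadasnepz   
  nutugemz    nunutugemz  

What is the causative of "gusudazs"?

gusudazssen

hudehf and durodizf both end in -f yet inflect differently (hudehful, durodizffen), so the final letter is not what conditions the rule; the second-to-last letter is.
"gusudazs" has second-to-last letter 'z'. The stems whose second-to-last letter is 'z' (durodizf → durodizffen, navimluzk → navimluzkken, masizf → masizffen) double the final consonant and add -en.
The other patterns: stems whose second-to-last letter is 'h' add -ul; stems whose second-to-last letter is 'l' add the prefix fa-; stems whose second-to-last letter is 'k', 'm' or 'p' repeat the first consonant+vowel as a prefix.
So gusudazs → gusudazssen.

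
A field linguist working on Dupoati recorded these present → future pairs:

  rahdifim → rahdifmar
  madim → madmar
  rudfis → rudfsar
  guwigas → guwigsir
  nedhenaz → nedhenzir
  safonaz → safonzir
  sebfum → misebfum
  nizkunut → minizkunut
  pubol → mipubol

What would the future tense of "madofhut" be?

"madofhut" has last vowel 'u'. The stems whose last vowel is 'u' (sebfum → misebfum, nizkunut → minizkunut) add the prefix mi-.
The other patterns: stems whose last vowel is 'i' delete the last vowel and add -ar; stems whose last vowel is 'a' delete the last vowel and add -ir.
So madofhut → mimadofhut.

mimadofhut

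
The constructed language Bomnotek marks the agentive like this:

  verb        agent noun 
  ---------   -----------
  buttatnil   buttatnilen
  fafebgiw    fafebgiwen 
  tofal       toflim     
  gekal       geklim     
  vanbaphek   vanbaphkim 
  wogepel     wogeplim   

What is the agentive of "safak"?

buttatnil and tofal both end in -l yet inflect differently (buttatnilen, toflim), so the final letter is not what conditions the rule; the last vowel is.
"safak" has last vowel 'a'. The stems whose last vowel is 'a' (tofal → toflim, gekal → geklim) delete the last vowel and add -im.
So safak → safkim.

safkim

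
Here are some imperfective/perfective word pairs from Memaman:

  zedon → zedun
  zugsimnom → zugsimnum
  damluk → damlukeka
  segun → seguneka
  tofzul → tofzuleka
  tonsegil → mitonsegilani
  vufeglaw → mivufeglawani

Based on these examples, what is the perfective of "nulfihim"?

zedon and segun both end in -n yet inflect differently (zedun, seguneka), so the final letter is not what conditions the rule; the last vowel is.
"nulfihim" has last vowel 'i'. The one such stem in the data (tonsegil → mitonsegilani) adds mi- … -ani around the stem, so the same rule applies.
The other patterns: stems whose last vowel is 'o' change the last vowel to 'u'; stems whose last vowel is 'u' add -eka.
So nulfihim → minulfihimani.

minulfihimani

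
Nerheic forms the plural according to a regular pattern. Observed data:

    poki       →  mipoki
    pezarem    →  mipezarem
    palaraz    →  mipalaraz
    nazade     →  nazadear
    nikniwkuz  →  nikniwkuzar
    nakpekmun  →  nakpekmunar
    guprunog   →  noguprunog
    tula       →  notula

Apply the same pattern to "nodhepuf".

palaraz and nikniwkuz both end in -z yet inflect differently (mipalaraz, nikniwkuzar), so the final letter is not what conditions the rule; the first letter is.
"nodhepuf" begins with n-. The stems beginning with n- (nazade → nazadear, nikniwkuz → nikniwkuzar, nakpekmun → nakpekmunar) add -ar.
The other patterns: stems beginning with p- add the prefix mi-; stems beginning with g- or t- add the prefix no-.
So nodhepuf → nodhepufar.

nodhepufar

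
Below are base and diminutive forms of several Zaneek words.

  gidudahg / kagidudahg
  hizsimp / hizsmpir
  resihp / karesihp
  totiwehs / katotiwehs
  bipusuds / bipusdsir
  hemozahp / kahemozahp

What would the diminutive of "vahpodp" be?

totiwehs and bipusuds both end in -s yet inflect differently (katotiwehs, bipusdsir), so the final letter is not what conditions the rule; the second-to-last letter is.
"vahpodp" has second-to-last letter 'd'. The one such stem in the data (bipusuds → bipusdsir) deletes the last vowel and adds -ir (as does hizsimp), so the same rule applies.
So vahpodp → vahpdpir.

vahpdpir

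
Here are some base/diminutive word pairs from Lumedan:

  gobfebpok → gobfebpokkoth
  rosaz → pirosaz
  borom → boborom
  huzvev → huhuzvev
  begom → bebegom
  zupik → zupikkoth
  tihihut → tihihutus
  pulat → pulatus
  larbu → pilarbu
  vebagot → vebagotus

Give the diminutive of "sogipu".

pisogipu

"sogipu" ends in -u. The one such stem in the data (larbu → pilarbu) adds the prefix pi-, so the same rule applies.
So sogipu → pisogipu.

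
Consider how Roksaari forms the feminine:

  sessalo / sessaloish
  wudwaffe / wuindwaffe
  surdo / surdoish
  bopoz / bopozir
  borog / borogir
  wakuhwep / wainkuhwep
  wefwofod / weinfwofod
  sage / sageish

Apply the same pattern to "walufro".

wainlufro

"walufro" begins with w-. The stems beginning with w- (wudwaffe → wuindwaffe, wakuhwep → wainkuhwep, wefwofod → weinfwofod) insert -in- after the first vowel.
The other patterns: stems beginning with b- add -ir; stems beginning with s- add -ish.
So walufro → wainlufro.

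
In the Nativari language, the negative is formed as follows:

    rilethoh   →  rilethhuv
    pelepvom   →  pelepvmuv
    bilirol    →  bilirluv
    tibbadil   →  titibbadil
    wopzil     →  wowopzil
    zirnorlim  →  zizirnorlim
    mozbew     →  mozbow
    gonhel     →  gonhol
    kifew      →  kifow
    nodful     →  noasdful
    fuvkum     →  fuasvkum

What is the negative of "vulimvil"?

bilirol and tibbadil both end in -l yet inflect differently (bilirluv, titibbadil), so the final letter is not what conditions the rule; the last vowel is.
"vulimvil" has last vowel 'i'. The stems whose last vowel is 'i' (tibbadil → titibbadil, wopzil → wowopzil, zirnorlim → zizirnorlim) repeat the first consonant+vowel as a prefix.
The other patterns: stems whose last vowel is 'o' delete the last vowel and add -uv; stems whose last vowel is 'e' change the last vowel to 'o'; stems whose last vowel is 'u' insert -as- after the first vowel.
So vulimvil → vuvulimvil.

vuvulimvil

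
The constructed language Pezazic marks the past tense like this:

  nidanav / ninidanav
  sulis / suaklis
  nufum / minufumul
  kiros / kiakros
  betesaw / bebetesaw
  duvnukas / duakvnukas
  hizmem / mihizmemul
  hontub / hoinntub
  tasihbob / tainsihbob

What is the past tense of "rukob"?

ruinkob

"rukob" ends in -b. The stems ending in -b (tasihbob → tainsihbob, hontub → hoinntub) insert -in- after the first vowel.
The other patterns: stems ending in -m add mi- … -ul around the stem; stems ending in -s insert -ak- after the first vowel; stems ending in -v or -w repeat the first consonant+vowel as a prefix.
So rukob → ruinkob.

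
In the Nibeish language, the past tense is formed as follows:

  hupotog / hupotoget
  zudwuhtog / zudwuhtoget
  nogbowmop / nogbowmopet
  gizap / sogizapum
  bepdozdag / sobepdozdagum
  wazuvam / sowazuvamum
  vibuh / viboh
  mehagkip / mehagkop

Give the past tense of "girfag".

"girfag" has last vowel 'a'. The stems whose last vowel is 'a' (gizap → sogizapum, bepdozdag → sobepdozdagum, wazuvam → sowazuvamum) add so- … -um around the stem.
So girfag → sogirfagum.

sogirfagum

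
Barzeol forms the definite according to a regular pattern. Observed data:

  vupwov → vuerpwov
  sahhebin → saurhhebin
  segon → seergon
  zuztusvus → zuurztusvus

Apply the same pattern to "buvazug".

"buvazug" has 3 vowels. The stems with 3 vowels (sahhebin → saurhhebin, zuztusvus → zuurztusvus) insert -ur- after the first vowel.
The other pattern: stems with 2 vowels insert -er- after the first vowel.
So buvazug → buurvazug.

buurvazug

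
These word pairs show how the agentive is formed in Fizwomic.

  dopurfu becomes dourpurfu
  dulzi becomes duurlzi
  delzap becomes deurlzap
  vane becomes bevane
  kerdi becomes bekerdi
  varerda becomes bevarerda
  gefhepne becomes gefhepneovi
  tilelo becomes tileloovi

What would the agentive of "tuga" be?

"tuga" begins with t-. The one such stem in the data (tilelo → tileloovi) adds -ovi, so the same rule applies.
So tuga → tugaovi.

tugaovi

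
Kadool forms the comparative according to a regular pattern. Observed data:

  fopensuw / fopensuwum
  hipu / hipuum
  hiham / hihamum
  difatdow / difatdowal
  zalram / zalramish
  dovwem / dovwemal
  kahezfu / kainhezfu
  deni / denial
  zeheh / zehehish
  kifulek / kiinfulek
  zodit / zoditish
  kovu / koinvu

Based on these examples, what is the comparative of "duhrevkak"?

zalram and dovwem both end in -m yet inflect differently (zalramish, dovwemal), so the final letter is not what conditions the rule; the first letter is.
"duhrevkak" begins with d-. The stems beginning with d- (difatdow → difatdowal, deni → denial, dovwem → dovwemal) add -al.
The other patterns: stems beginning with k- insert -in- after the first vowel; stems beginning with z- add -ish; stems beginning with f- or h- add -um.
So duhrevkak → duhrevkakal.

duhrevkakal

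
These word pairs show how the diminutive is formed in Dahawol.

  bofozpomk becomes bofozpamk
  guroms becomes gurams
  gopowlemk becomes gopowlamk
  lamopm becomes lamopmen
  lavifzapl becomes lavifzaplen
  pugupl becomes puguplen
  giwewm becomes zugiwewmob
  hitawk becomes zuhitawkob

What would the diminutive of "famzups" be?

famzupsen

"famzups" has second-to-last letter 'p'. The stems whose second-to-last letter is 'p' (lamopm → lamopmen, lavifzapl → lavifzaplen, pugupl → puguplen) add -en.
So famzups → famzupsen.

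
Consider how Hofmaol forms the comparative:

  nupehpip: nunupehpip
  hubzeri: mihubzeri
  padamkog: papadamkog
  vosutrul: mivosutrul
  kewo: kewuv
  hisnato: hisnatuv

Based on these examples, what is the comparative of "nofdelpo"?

nofdelpuv

hubzeri and nupehpip both have last vowel 'i' yet inflect differently (mihubzeri, nunupehpip), so the last vowel is not what conditions the rule; the final letter is.
"nofdelpo" ends in -o. The stems ending in -o (kewo → kewuv, hisnato → hisnatuv) drop the final letter and add -uv.
The other patterns: stems ending in -i or -l add the prefix mi-; stems ending in -g or -p repeat the first consonant+vowel as a prefix.
So nofdelpo → nofdelpuv.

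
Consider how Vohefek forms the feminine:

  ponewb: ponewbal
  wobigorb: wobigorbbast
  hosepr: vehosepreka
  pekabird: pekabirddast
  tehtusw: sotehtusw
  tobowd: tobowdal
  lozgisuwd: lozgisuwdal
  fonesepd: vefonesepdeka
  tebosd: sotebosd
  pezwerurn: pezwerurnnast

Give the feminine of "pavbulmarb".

pavbulmarbbast

tebosd and fonesepd both end in -d yet inflect differently (sotebosd, vefonesepdeka), so the final letter is not what conditions the rule; the second-to-last letter is.
"pavbulmarb" has second-to-last letter 'r'. The stems whose second-to-last letter is 'r' (pekabird → pekabirddast, pezwerurn → pezwerurnnast, wobigorb → wobigorbbast) double the final consonant and add -ast.
So pavbulmarb → pavbulmarbbast.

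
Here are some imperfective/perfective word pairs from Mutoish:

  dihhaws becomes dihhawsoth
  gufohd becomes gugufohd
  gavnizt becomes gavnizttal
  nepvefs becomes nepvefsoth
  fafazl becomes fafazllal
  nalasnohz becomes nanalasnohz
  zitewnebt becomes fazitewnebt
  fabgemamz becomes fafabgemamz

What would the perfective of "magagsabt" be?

famagagsabt

zitewnebt and gavnizt both end in -t yet inflect differently (fazitewnebt, gavnizttal), so the final letter is not what conditions the rule; the second-to-last letter is.
"magagsabt" has second-to-last letter 'b'. The one such stem in the data (zitewnebt → fazitewnebt) adds the prefix fa-, so the same rule applies.
The other patterns: stems whose second-to-last letter is 'z' double the final consonant and add -al; stems whose second-to-last letter is 'h' repeat the first consonant+vowel as a prefix; stems whose second-to-last letter is 'f' or 'w' add -oth.
So magagsabt → famagagsabt.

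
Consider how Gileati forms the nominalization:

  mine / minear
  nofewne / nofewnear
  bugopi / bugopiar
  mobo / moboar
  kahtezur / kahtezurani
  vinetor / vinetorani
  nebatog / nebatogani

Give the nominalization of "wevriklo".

wevrikloar

"wevriklo" ends in a vowel. The stems ending in a vowel (mine → minear, nofewne → nofewnear, bugopi → bugopiar) add -ar.
So wevriklo → wevrikloar.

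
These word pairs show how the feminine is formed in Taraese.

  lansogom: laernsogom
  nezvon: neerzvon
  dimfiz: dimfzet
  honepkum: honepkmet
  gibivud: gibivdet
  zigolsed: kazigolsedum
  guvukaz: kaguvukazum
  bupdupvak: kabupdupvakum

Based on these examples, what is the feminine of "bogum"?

bogmet

"bogum" has last vowel 'u'. The stems whose last vowel is 'u' (honepkum → honepkmet, gibivud → gibivdet) delete the last vowel and add -et.
The other patterns: stems whose last vowel is 'o' insert -er- after the first vowel; stems whose last vowel is 'a' or 'e' add ka- … -um around the stem.
So bogum → bogmet.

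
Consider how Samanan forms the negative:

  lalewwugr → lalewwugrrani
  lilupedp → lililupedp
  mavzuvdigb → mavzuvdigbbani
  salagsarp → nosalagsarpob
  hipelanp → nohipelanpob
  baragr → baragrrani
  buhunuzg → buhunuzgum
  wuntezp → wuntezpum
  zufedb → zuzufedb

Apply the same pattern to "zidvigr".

"zidvigr" has second-to-last letter 'g'. The stems whose second-to-last letter is 'g' (lalewwugr → lalewwugrrani, baragr → baragrrani, mavzuvdigb → mavzuvdigbbani) double the final consonant and add -ani.
So zidvigr → zidvigrrani.

zidvigrrani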